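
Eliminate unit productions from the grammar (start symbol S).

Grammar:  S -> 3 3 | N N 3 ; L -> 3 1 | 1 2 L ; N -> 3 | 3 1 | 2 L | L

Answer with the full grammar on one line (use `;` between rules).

S -> 3 3 | N N 3; L -> 3 1 | 1 2 L; N -> 3 1 | 1 2 L | 3 | 2 L

Unit pairs: N ⇒* {L}.
For each unit pair (A, B), copy every non-unit production of B to A, then drop all unit productions.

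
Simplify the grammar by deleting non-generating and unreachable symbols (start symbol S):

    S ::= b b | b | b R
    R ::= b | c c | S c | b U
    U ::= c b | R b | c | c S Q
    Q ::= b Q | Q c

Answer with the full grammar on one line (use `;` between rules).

S ::= b b | b | b R; R ::= b | c c | S c | b U; U ::= c b | R b | c

Generating nonterminals: {R, S, U}.
Reachable from S after that: {R, S, U}.
Removed useless symbols: {Q} and every production mentioning them.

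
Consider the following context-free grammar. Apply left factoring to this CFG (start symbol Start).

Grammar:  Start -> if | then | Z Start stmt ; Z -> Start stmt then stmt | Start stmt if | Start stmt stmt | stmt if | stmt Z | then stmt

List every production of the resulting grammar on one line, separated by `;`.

Z has alternatives sharing prefix 'Start stmt': factor to Z → Start stmt Z1 with Z1 → then stmt | if | stmt.
Z has alternatives sharing prefix 'stmt': factor to Z → stmt Z2 with Z2 → if | Z.

Start -> if | then | Z Start stmt; Z -> then stmt | Start stmt Z1 | stmt Z2; Z1 -> then stmt | if | stmt; Z2 -> if | Z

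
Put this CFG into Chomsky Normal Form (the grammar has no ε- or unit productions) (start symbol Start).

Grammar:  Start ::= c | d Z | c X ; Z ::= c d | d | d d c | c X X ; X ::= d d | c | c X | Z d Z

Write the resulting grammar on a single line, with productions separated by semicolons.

Start ::= c | X1 Z | X2 X; Z ::= X2 X1 | d | X1 Y1 | X2 Y2; X ::= X1 X1 | c | X2 X | Z Y3; X1 ::= d; X2 ::= c; Y1 ::= X1 X2; Y2 ::= X X; Y3 ::= X1 Z

Introduce a nonterminal for each terminal appearing in a rule of length ≥ 2: X1 → d, X2 → c.
Binarize each right-hand side of length ≥ 3 by chaining fresh nonterminals (Y1, Y2, …): affected rules were Z → X1 X1 X2; Z → X2 X X; X → Z X1 Z.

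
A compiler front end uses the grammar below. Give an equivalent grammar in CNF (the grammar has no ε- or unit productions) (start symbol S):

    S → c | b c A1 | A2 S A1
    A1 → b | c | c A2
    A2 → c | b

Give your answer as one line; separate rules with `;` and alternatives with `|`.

Introduce a nonterminal for each terminal appearing in a rule of length ≥ 2: X1 → b, X2 → c.
Binarize each right-hand side of length ≥ 3 by chaining fresh nonterminals (Y1, Y2, …): affected rules were S → X1 X2 A1; S → A2 S A1.

S → c | X1 Y1 | A2 Y2; A1 → b | c | X2 A2; A2 → c | b; X1 → b; X2 → c; Y1 → X2 A1; Y2 → S A1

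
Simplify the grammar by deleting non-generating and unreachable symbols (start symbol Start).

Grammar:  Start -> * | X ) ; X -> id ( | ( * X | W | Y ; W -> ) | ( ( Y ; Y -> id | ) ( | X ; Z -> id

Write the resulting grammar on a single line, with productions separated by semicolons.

Generating nonterminals: {Start, W, X, Y, Z}.
Reachable from Start after that: {Start, W, X, Y}.
Removed useless symbols: {Z} and every production mentioning them.

Start -> * | X ); X -> id ( | ( * X | W | Y; W -> ) | ( ( Y; Y -> id | ) ( | X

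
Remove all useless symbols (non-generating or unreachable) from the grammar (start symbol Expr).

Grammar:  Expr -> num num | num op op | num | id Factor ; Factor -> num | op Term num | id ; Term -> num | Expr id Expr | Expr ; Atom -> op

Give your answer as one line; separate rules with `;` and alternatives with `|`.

Expr -> num num | num op op | num | id Factor; Factor -> num | op Term num | id; Term -> num | Expr id Expr | Expr

Generating nonterminals: {Atom, Expr, Factor, Term}.
Reachable from Expr after that: {Expr, Factor, Term}.
Removed useless symbols: {Atom} and every production mentioning them.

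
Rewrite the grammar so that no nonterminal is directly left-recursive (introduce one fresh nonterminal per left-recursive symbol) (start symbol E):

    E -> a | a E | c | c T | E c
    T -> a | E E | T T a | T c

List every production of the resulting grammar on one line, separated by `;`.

Directly left-recursive nonterminals: E, T.
For E: α = {c}, β = {a, a E, c, c T}. Rewrite as E → β E' and E' → α E' | ε.
For T: α = {T a, c}, β = {a, E E}. Rewrite as T → β T' and T' → α T' | ε.

E -> a E' | a E E' | c E' | c T E'; T -> a T' | E E T'; E' -> c E' | ε; T' -> T a T' | c T' | ε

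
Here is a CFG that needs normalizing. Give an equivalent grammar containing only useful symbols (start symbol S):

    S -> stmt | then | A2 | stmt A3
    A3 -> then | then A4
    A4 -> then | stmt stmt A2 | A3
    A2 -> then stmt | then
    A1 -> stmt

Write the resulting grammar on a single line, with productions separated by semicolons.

Generating nonterminals: {A1, A2, A3, A4, S}.
Reachable from S after that: {A2, A3, A4, S}.
Removed useless symbols: {A1} and every production mentioning them.

S -> stmt | then | A2 | stmt A3; A3 -> then | then A4; A4 -> then | stmt stmt A2 | A3; A2 -> then stmt | then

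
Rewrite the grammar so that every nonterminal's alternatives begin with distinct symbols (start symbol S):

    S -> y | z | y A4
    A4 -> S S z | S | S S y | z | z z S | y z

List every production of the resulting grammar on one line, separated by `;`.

S -> z | y S'; A4 -> y z | S A4' | z A4''; S' -> eps | A4; A4' -> eps | S A4'''; A4'' -> eps | z S; A4''' -> z | y

S has alternatives sharing prefix 'y': factor to S → y S' with S' → ε | A4.
A4 has alternatives sharing prefix 'S': factor to A4 → S A4' with A4' → S z | ε | S y.
A4 has alternatives sharing prefix 'z': factor to A4 → z A4'' with A4'' → ε | z S.
A4' has alternatives sharing prefix 'S': factor to A4' → S A4''' with A4''' → z | y.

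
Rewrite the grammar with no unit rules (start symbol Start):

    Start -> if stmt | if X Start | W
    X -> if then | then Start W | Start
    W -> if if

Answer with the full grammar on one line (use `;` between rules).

Start -> if stmt | if X Start | if if; X -> if stmt | if X Start | if then | then Start W | if if; W -> if if

Unit pairs: Start ⇒* {W}; X ⇒* {Start, W}.
For each unit pair (A, B), copy every non-unit production of B to A, then drop all unit productions.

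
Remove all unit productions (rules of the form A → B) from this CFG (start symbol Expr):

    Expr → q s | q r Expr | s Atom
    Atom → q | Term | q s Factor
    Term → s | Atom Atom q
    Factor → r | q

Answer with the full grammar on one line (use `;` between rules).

Expr → q s | q r Expr | s Atom; Atom → s | Atom Atom q | q | q s Factor; Term → s | Atom Atom q; Factor → r | q

Unit pairs: Atom ⇒* {Term}.
For every A with A ⇒* B via unit rules, add B's non-unit alternatives to A; then delete every rule of the form X → Y.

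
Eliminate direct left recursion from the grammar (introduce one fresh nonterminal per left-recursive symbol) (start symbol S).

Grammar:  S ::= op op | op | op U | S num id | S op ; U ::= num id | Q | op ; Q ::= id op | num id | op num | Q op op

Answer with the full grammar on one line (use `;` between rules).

Directly left-recursive nonterminals: S, Q.
For S: α = {num id, op}, β = {op op, op, op U}. Rewrite as S → β S' and S' → α S' | ε.
For Q: α = {op op}, β = {id op, num id, op num}. Rewrite as Q → β Q' and Q' → α Q' | ε.

S ::= op op S' | op S' | op U S'; U ::= num id | Q | op; Q ::= id op Q' | num id Q' | op num Q'; S' ::= num id S' | op S' | ε; Q' ::= op op Q' | ε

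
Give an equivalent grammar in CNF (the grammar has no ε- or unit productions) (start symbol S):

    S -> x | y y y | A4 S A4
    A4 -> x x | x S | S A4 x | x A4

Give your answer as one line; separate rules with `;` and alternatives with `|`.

S -> x | X1 Y1 | A4 Y2; A4 -> X2 X2 | X2 S | S Y3 | X2 A4; X1 -> y; X2 -> x; Y1 -> X1 X1; Y2 -> S A4; Y3 -> A4 X2

Introduce a nonterminal for each terminal appearing in a rule of length ≥ 2: X1 → y, X2 → x.
Binarize each right-hand side of length ≥ 3 by chaining fresh nonterminals (Y1, Y2, …): affected rules were S → X1 X1 X1; S → A4 S A4; A4 → S A4 X2.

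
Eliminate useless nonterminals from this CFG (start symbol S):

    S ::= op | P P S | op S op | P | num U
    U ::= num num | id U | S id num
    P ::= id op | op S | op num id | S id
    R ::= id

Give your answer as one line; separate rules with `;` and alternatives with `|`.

S ::= op | P P S | op S op | P | num U; U ::= num num | id U | S id num; P ::= id op | op S | op num id | S id

Generating nonterminals: {P, R, S, U}.
Reachable from S after that: {P, S, U}.
Removed useless symbols: {R} and every production mentioning them.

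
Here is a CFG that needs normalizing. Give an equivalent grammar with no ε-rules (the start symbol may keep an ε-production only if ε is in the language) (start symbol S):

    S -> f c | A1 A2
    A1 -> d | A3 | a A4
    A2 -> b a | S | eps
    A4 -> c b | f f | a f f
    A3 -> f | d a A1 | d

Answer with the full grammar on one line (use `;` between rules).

Nullable nonterminals: {A2}.
ε ∉ L(G), so no ε-production is kept.
Expand every rule over subsets of its nullable positions: S → A1 A2 gives A1 A2 | A1.

S -> f c | A1 A2 | A1; A1 -> d | A3 | a A4; A2 -> b a | S; A4 -> c b | f f | a f f; A3 -> f | d a A1 | d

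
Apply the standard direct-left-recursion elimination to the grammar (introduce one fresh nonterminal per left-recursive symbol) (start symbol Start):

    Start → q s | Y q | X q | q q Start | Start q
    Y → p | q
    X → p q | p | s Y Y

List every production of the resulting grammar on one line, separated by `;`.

Start → q s Start1 | Y q Start1 | X q Start1 | q q Start Start1; Y → p | q; X → p q | p | s Y Y; Start1 → q Start1 | ε

Start is directly left-recursive.
For Start: α = {q}, β = {q s, Y q, X q, q q Start}. Rewrite as Start → β Start1 and Start1 → α Start1 | ε.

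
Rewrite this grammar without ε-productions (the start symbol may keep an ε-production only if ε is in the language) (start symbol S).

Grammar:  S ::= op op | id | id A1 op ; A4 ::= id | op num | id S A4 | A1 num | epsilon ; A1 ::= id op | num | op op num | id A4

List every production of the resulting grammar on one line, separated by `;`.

Nullable set = {A4}.
ε ∉ L(G), so no ε-production is kept.
For each production, add variants omitting each subset of nullable occurrences: A4 → id S A4 gives id S A4 | id S. A1 → id A4 gives id A4 | id.

S ::= op op | id | id A1 op; A4 ::= id | op num | id S A4 | id S | A1 num; A1 ::= id op | num | op op num | id A4 | id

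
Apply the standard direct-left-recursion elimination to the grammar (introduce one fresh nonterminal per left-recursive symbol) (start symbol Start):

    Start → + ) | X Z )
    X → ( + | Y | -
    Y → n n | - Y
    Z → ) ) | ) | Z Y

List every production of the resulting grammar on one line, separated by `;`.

Start → + ) | X Z ); X → ( + | Y | -; Y → n n | - Y; Z → ) ) Z1 | ) Z1; Z1 → Y Z1 | ε

Z is directly left-recursive.
For Z: α = {Y}, β = {) ), )}. Rewrite as Z → β Z1 and Z1 → α Z1 | ε.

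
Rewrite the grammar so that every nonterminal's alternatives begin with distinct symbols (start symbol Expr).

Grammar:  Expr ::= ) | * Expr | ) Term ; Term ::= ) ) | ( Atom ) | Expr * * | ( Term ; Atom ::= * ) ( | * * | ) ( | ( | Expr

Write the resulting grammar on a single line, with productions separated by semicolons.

Expr has alternatives sharing prefix ')': factor to Expr → ) Expr1 with Expr1 → ε | Term.
Term has alternatives sharing prefix '(': factor to Term → ( Term1 with Term1 → Atom ) | Term.
Atom has alternatives sharing prefix '*': factor to Atom → * Atom1 with Atom1 → ) ( | *.

Expr ::= * Expr | ) Expr1; Term ::= ) ) | Expr * * | ( Term1; Atom ::= ) ( | ( | Expr | * Atom1; Expr1 ::= ε | Term; Term1 ::= Atom ) | Term; Atom1 ::= ) ( | *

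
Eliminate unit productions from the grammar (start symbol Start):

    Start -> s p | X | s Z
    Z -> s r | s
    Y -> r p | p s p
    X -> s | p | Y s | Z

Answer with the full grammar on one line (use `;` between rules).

Unit pairs: Start ⇒* {X, Z}; X ⇒* {Z}.
For every A with A ⇒* B via unit rules, add B's non-unit alternatives to A; then delete every rule of the form X → Y.

Start -> s r | s | s p | s Z | p | Y s; Z -> s r | s; Y -> r p | p s p; X -> s r | s | p | Y s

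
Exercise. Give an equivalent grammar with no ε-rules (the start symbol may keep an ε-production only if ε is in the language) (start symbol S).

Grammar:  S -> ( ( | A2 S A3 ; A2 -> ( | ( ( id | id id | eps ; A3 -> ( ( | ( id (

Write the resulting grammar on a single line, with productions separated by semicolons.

Nullable nonterminals: {A2}.
ε ∉ L(G), so no ε-production is kept.
Add the nullable-subset variants: S → A2 S A3 gives A2 S A3 | S A3.

S -> ( ( | A2 S A3 | S A3; A2 -> ( | ( ( id | id id; A3 -> ( ( | ( id (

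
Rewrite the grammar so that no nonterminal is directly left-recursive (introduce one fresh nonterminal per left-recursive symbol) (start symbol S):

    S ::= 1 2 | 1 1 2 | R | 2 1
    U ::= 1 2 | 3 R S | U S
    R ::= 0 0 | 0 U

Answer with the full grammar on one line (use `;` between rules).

S ::= 1 2 | 1 1 2 | R | 2 1; U ::= 1 2 U' | 3 R S U'; R ::= 0 0 | 0 U; U' ::= S U' | ε

Directly left-recursive nonterminal: U.
For U: α = {S}, β = {1 2, 3 R S}. Rewrite as U → β U' and U' → α U' | ε.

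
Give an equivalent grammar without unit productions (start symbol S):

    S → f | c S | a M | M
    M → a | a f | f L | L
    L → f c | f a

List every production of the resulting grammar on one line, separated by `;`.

S → f c | f a | f | c S | a M | a | a f | f L; M → f c | f a | a | a f | f L; L → f c | f a

Unit pairs: M ⇒* {L}; S ⇒* {L, M}.
For each unit pair (A, B), copy every non-unit production of B to A, then drop all unit productions.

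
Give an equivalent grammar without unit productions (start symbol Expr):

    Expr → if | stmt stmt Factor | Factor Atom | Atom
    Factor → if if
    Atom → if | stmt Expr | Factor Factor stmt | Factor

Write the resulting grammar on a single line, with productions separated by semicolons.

Expr → if | stmt Expr | Factor Factor stmt | if if | stmt stmt Factor | Factor Atom; Factor → if if; Atom → if | stmt Expr | Factor Factor stmt | if if

Unit pairs: Atom ⇒* {Factor}; Expr ⇒* {Atom, Factor}.
Replace each nonterminal's rules with the union of the non-unit rules of every nonterminal it unit-derives.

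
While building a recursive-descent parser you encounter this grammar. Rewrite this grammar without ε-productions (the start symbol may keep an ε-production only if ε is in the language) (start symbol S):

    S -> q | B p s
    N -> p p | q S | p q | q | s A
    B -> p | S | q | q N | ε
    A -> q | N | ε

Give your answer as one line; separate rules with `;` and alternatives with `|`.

S -> q | B p s | p s; N -> p p | q S | p q | q | s A | s; B -> p | S | q | q N; A -> q | N

The nullable symbols are {A, B}.
ε ∉ L(G), so no ε-production is kept.
Expand every rule over subsets of its nullable positions: S → B p s gives B p s | p s. N → s A gives s A | s.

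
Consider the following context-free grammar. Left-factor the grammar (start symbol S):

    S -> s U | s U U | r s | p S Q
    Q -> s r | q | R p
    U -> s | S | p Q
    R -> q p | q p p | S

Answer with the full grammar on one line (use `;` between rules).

S has alternatives sharing prefix 's U': factor to S → s U S' with S' → ε | U.
R has alternatives sharing prefix 'q p': factor to R → q p R' with R' → ε | p.

S -> r s | p S Q | s U S'; Q -> s r | q | R p; U -> s | S | p Q; R -> S | q p R'; S' -> ε | U; R' -> ε | p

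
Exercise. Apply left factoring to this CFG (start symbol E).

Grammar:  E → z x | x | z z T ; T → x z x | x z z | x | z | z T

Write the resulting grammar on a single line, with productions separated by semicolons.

E has alternatives sharing prefix 'z': factor to E → z E' with E' → x | z T.
T has alternatives sharing prefix 'x': factor to T → x T' with T' → z x | z z | ε.
T has alternatives sharing prefix 'z': factor to T → z T'' with T'' → ε | T.
T' has alternatives sharing prefix 'z': factor to T' → z T''' with T''' → x | z.

E → x | z E'; T → x T' | z T''; E' → x | z T; T' → ε | z T'''; T'' → ε | T; T''' → x | z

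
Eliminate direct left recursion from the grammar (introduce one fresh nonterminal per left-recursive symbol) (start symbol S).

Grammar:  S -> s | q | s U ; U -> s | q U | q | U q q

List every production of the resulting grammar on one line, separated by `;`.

Directly left-recursive nonterminal: U.
For U: α = {q q}, β = {s, q U, q}. Rewrite as U → β U' and U' → α U' | ε.

S -> s | q | s U; U -> s U' | q U U' | q U'; U' -> q q U' | ε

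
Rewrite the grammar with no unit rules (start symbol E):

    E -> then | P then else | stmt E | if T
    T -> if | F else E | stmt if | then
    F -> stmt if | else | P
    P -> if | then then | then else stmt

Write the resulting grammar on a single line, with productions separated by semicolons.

E -> then | P then else | stmt E | if T; T -> if | F else E | stmt if | then; F -> stmt if | else | if | then then | then else stmt; P -> if | then then | then else stmt

Unit pairs: F ⇒* {P}.
Replace each nonterminal's rules with the union of the non-unit rules of every nonterminal it unit-derives.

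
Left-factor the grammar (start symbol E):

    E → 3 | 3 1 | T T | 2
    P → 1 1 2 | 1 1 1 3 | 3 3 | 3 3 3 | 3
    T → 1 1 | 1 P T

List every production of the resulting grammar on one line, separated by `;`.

E → T T | 2 | 3 E'; P → 3 P' | 1 1 P''; T → 1 T'; E' → ε | 1; P' → ε | 3 P'''; P'' → 2 | 1 3; T' → 1 | P T; P''' → ε | 3

E has alternatives sharing prefix '3': factor to E → 3 E' with E' → ε | 1.
P has alternatives sharing prefix '3': factor to P → 3 P' with P' → 3 | 3 3 | ε.
P has alternatives sharing prefix '1 1': factor to P → 1 1 P'' with P'' → 2 | 1 3.
T has alternatives sharing prefix '1': factor to T → 1 T' with T' → 1 | P T.
P' has alternatives sharing prefix '3': factor to P' → 3 P''' with P''' → ε | 3.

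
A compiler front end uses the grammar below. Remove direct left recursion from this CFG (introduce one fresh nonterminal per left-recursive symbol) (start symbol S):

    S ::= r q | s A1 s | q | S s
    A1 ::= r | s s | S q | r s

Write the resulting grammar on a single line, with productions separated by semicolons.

S ::= r q S' | s A1 s S' | q S'; A1 ::= r | s s | S q | r s; S' ::= s S' | ε

Left recursion appears on S.
For S: α = {s}, β = {r q, s A1 s, q}. Rewrite as S → β S' and S' → α S' | ε.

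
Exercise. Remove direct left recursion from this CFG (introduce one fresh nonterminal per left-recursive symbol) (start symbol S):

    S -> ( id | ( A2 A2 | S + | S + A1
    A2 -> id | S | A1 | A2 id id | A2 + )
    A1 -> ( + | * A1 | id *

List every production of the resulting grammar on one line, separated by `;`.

Left recursion appears on S, A2.
For S: α = {+, + A1}, β = {( id, ( A2 A2}. Rewrite as S → β S' and S' → α S' | ε.
For A2: α = {id id, + )}, β = {id, S, A1}. Rewrite as A2 → β A2' and A2' → α A2' | ε.

S -> ( id S' | ( A2 A2 S'; A2 -> id A2' | S A2' | A1 A2'; A1 -> ( + | * A1 | id *; S' -> + S' | + A1 S' | ε; A2' -> id id A2' | + ) A2' | ε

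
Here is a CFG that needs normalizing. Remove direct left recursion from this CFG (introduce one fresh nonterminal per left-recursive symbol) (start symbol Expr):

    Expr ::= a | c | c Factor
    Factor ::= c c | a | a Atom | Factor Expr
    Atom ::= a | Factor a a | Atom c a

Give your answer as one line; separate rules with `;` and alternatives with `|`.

Directly left-recursive nonterminals: Factor, Atom.
For Factor: α = {Expr}, β = {c c, a, a Atom}. Rewrite as Factor → β Factor1 and Factor1 → α Factor1 | ε.
For Atom: α = {c a}, β = {a, Factor a a}. Rewrite as Atom → β Atom1 and Atom1 → α Atom1 | ε.

Expr ::= a | c | c Factor; Factor ::= c c Factor1 | a Factor1 | a Atom Factor1; Atom ::= a Atom1 | Factor a a Atom1; Factor1 ::= Expr Factor1 | ε; Atom1 ::= c a Atom1 | ε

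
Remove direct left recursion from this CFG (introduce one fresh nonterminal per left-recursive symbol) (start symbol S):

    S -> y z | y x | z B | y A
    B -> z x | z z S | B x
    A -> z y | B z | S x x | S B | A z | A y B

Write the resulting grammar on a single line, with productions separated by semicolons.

Left recursion appears on B, A.
For B: α = {x}, β = {z x, z z S}. Rewrite as B → β B' and B' → α B' | ε.
For A: α = {z, y B}, β = {z y, B z, S x x, S B}. Rewrite as A → β A' and A' → α A' | ε.

S -> y z | y x | z B | y A; B -> z x B' | z z S B'; A -> z y A' | B z A' | S x x A' | S B A'; B' -> x B' | ε; A' -> z A' | y B A' | ε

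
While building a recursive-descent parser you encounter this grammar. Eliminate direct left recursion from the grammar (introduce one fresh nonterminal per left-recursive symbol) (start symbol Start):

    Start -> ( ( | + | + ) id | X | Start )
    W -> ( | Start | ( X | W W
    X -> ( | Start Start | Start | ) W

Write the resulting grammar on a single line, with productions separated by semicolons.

Start -> ( ( Start1 | + Start1 | + ) id Start1 | X Start1; W -> ( W1 | Start W1 | ( X W1; X -> ( | Start Start | Start | ) W; Start1 -> ) Start1 | ε; W1 -> W W1 | ε

Start, W are directly left-recursive.
For Start: α = {)}, β = {( (, +, + ) id, X}. Rewrite as Start → β Start1 and Start1 → α Start1 | ε.
For W: α = {W}, β = {(, Start, ( X}. Rewrite as W → β W1 and W1 → α W1 | ε.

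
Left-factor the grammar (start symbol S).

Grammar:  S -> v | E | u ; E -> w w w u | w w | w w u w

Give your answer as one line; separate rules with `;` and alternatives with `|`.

E has alternatives sharing prefix 'w w': factor to E → w w E' with E' → w u | ε | u w.

S -> v | E | u; E -> w w E'; E' -> w u | eps | u w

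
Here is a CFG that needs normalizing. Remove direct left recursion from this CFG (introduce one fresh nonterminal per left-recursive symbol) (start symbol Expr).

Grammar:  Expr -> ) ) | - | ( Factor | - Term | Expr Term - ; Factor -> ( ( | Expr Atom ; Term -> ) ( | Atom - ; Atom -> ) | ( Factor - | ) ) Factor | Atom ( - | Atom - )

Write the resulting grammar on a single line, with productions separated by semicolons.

Expr, Atom are directly left-recursive.
For Expr: α = {Term -}, β = {) ), -, ( Factor, - Term}. Rewrite as Expr → β Expr1 and Expr1 → α Expr1 | ε.
For Atom: α = {( -, - )}, β = {), ( Factor -, ) ) Factor}. Rewrite as Atom → β Atom1 and Atom1 → α Atom1 | ε.

Expr -> ) ) Expr1 | - Expr1 | ( Factor Expr1 | - Term Expr1; Factor -> ( ( | Expr Atom; Term -> ) ( | Atom -; Atom -> ) Atom1 | ( Factor - Atom1 | ) ) Factor Atom1; Expr1 -> Term - Expr1 | ε; Atom1 -> ( - Atom1 | - ) Atom1 | ε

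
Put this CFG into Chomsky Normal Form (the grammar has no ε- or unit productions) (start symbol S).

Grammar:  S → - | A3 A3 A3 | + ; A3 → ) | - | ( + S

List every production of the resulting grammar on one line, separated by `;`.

Introduce a nonterminal for each terminal appearing in a rule of length ≥ 2: X1 → (, X2 → +.
Binarize each right-hand side of length ≥ 3 by chaining fresh nonterminals (Y1, Y2, …): affected rules were S → A3 A3 A3; A3 → X1 X2 S.

S → - | A3 Y1 | +; A3 → ) | - | X1 Y2; X1 → (; X2 → +; Y1 → A3 A3; Y2 → X2 S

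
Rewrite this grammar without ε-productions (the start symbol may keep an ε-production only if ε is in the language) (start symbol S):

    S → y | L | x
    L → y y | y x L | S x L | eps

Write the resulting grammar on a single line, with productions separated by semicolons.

The nullable symbols are {L, S}.
ε ∈ L(G) since S is nullable, so keep S → ε.
Expand every rule over subsets of its nullable positions: L → y x L gives y x L | y x. L → S x L gives S x L | S x | x L | x.

S → y | L | x | ε; L → y y | y x L | y x | S x L | S x | x L | x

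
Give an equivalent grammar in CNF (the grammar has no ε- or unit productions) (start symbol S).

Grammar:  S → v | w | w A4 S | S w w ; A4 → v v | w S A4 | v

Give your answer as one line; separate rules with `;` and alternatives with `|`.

Introduce a nonterminal for each terminal appearing in a rule of length ≥ 2: X1 → w, X2 → v.
Binarize each right-hand side of length ≥ 3 by chaining fresh nonterminals (Y1, Y2, …): affected rules were S → X1 A4 S; S → S X1 X1; A4 → X1 S A4.

S → v | w | X1 Y1 | S Y2; A4 → X2 X2 | X1 Y3 | v; X1 → w; X2 → v; Y1 → A4 S; Y2 → X1 X1; Y3 → S A4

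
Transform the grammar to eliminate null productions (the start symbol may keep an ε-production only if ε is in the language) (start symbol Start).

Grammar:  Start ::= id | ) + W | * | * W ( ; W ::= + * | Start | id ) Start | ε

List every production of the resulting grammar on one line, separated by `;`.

Nullable set = {W}.
ε ∉ L(G), so no ε-production is kept.
For each production, add variants omitting each subset of nullable occurrences: Start → ) + W gives ) + W | ) +. Start → * W ( gives * W ( | * (.

Start ::= id | ) + W | ) + | * | * W ( | * (; W ::= + * | Start | id ) Start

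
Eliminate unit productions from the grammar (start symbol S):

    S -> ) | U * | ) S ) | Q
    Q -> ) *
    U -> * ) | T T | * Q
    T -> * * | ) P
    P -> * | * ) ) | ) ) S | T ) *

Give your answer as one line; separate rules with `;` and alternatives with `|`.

Unit pairs: S ⇒* {Q}.
Replace each nonterminal's rules with the union of the non-unit rules of every nonterminal it unit-derives.

S -> ) | U * | ) S ) | ) *; Q -> ) *; U -> * ) | T T | * Q; T -> * * | ) P; P -> * | * ) ) | ) ) S | T ) *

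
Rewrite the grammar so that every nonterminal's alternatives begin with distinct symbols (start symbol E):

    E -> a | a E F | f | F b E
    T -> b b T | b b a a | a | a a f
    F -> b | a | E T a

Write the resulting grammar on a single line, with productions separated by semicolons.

E has alternatives sharing prefix 'a': factor to E → a E' with E' → ε | E F.
T has alternatives sharing prefix 'b b': factor to T → b b T' with T' → T | a a.
T has alternatives sharing prefix 'a': factor to T → a T'' with T'' → ε | a f.

E -> f | F b E | a E'; T -> b b T' | a T''; F -> b | a | E T a; E' -> ε | E F; T' -> T | a a; T'' -> ε | a f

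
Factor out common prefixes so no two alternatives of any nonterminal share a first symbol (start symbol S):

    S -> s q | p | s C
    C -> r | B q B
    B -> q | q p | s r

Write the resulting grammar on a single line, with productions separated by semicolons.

S has alternatives sharing prefix 's': factor to S → s S' with S' → q | C.
B has alternatives sharing prefix 'q': factor to B → q B' with B' → ε | p.

S -> p | s S'; C -> r | B q B; B -> s r | q B'; S' -> q | C; B' -> ε | p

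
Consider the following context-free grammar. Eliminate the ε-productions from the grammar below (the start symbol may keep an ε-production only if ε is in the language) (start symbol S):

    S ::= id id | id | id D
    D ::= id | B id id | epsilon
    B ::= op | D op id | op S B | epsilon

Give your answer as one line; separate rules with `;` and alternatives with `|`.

S ::= id id | id | id D; D ::= id | B id id | id id; B ::= op | D op id | op id | op S B | op S

Nullable nonterminals: {B, D}.
ε ∉ L(G), so no ε-production is kept.
Expand every rule over subsets of its nullable positions: D → B id id gives B id id | id id. B → D op id gives D op id | op id. B → op S B gives op S B | op S.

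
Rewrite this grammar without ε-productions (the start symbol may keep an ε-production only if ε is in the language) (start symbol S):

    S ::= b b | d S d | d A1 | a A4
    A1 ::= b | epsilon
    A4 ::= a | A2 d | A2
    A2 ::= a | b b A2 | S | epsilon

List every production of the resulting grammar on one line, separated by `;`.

Nullable nonterminals: {A1, A2, A4}.
ε ∉ L(G), so no ε-production is kept.
Expand every rule over subsets of its nullable positions: S → d A1 gives d A1 | d. S → a A4 gives a A4 | a. A4 → A2 d gives A2 d | d. A2 → b b A2 gives b b A2 | b b.

S ::= b b | d S d | d A1 | d | a A4 | a; A1 ::= b; A4 ::= a | A2 d | d | A2; A2 ::= a | b b A2 | b b | S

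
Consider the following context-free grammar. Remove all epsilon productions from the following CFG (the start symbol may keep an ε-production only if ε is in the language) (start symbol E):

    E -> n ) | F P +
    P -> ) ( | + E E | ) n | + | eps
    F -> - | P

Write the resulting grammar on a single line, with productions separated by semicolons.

The nullable symbols are {F, P}.
ε ∉ L(G), so no ε-production is kept.
Expand every rule over subsets of its nullable positions: E → F P + gives F P + | F + | P + | +.

E -> n ) | F P + | F + | P + | +; P -> ) ( | + E E | ) n | +; F -> - | P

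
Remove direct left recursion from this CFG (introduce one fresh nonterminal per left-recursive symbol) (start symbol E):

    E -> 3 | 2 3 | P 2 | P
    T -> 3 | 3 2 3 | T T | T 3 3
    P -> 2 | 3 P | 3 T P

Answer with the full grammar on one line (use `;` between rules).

Directly left-recursive nonterminal: T.
For T: α = {T, 3 3}, β = {3, 3 2 3}. Rewrite as T → β T' and T' → α T' | ε.

E -> 3 | 2 3 | P 2 | P; T -> 3 T' | 3 2 3 T'; P -> 2 | 3 P | 3 T P; T' -> T T' | 3 3 T' | epsilon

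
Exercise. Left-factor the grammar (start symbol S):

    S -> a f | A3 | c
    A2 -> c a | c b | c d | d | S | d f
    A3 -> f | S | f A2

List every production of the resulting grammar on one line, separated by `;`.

A2 has alternatives sharing prefix 'c': factor to A2 → c A2' with A2' → a | b | d.
A2 has alternatives sharing prefix 'd': factor to A2 → d A2'' with A2'' → ε | f.
A3 has alternatives sharing prefix 'f': factor to A3 → f A3' with A3' → ε | A2.

S -> a f | A3 | c; A2 -> S | c A2' | d A2''; A3 -> S | f A3'; A2' -> a | b | d; A2'' -> ε | f; A3' -> ε | A2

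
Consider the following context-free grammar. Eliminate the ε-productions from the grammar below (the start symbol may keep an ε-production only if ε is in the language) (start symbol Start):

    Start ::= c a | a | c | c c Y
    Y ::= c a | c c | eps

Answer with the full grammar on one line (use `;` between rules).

The nullable symbols are {Y}.
ε ∉ L(G), so no ε-production is kept.
Expand every rule over subsets of its nullable positions: Start → c c Y gives c c Y | c c.

Start ::= c a | a | c | c c Y | c c; Y ::= c a | c c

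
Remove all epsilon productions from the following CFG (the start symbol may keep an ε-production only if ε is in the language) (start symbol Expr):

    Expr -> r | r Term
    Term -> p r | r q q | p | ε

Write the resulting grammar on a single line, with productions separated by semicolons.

The nullable symbols are {Term}.
ε ∉ L(G), so no ε-production is kept.

Expr -> r | r Term; Term -> p r | r q q | p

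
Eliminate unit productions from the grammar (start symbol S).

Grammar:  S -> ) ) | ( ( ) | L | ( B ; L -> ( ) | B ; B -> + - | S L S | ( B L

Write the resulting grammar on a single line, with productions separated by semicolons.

S -> ( ) | + - | S L S | ( B L | ) ) | ( ( ) | ( B; L -> ( ) | + - | S L S | ( B L; B -> + - | S L S | ( B L

Unit pairs: L ⇒* {B}; S ⇒* {B, L}.
For each unit pair (A, B), copy every non-unit production of B to A, then drop all unit productions.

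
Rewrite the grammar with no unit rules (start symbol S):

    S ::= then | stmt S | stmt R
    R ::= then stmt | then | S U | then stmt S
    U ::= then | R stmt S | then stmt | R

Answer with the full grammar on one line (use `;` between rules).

S ::= then | stmt S | stmt R; R ::= then stmt | then | S U | then stmt S; U ::= then | R stmt S | then stmt | S U | then stmt S

Unit pairs: U ⇒* {R}.
For each unit pair (A, B), copy every non-unit production of B to A, then drop all unit productions.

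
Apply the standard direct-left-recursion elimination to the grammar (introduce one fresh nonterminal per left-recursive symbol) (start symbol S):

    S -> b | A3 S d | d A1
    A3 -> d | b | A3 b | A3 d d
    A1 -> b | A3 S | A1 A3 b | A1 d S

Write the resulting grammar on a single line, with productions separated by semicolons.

Left recursion appears on A3, A1.
For A3: α = {b, d d}, β = {d, b}. Rewrite as A3 → β A3' and A3' → α A3' | ε.
For A1: α = {A3 b, d S}, β = {b, A3 S}. Rewrite as A1 → β A1' and A1' → α A1' | ε.

S -> b | A3 S d | d A1; A3 -> d A3' | b A3'; A1 -> b A1' | A3 S A1'; A3' -> b A3' | d d A3' | ε; A1' -> A3 b A1' | d S A1' | ε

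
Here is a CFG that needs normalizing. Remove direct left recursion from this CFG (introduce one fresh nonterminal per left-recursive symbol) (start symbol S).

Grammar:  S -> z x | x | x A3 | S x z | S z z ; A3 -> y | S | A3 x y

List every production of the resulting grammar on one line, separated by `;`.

S -> z x S' | x S' | x A3 S'; A3 -> y A3' | S A3'; S' -> x z S' | z z S' | ε; A3' -> x y A3' | ε

S, A3 are directly left-recursive.
For S: α = {x z, z z}, β = {z x, x, x A3}. Rewrite as S → β S' and S' → α S' | ε.
For A3: α = {x y}, β = {y, S}. Rewrite as A3 → β A3' and A3' → α A3' | ε.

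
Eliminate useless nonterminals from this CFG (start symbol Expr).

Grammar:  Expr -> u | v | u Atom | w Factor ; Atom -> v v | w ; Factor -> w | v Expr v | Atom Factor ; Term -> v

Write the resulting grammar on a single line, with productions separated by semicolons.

Expr -> u | v | u Atom | w Factor; Atom -> v v | w; Factor -> w | v Expr v | Atom Factor

Generating nonterminals: {Atom, Expr, Factor, Term}.
Reachable from Expr after that: {Atom, Expr, Factor}.
Removed useless symbols: {Term} and every production mentioning them.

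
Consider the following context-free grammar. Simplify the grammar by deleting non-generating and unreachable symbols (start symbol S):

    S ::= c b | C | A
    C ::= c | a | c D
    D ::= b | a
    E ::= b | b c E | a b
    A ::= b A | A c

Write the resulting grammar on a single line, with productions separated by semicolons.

S ::= c b | C; C ::= c | a | c D; D ::= b | a

Generating nonterminals: {C, D, E, S}.
Reachable from S after that: {C, D, S}.
Removed useless symbols: {A, E} and every production mentioning them.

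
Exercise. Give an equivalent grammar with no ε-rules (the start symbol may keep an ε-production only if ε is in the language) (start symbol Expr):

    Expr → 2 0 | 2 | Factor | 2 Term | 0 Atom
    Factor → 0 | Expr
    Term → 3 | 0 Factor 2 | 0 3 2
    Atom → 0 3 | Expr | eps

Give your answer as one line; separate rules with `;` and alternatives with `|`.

Expr → 2 0 | 2 | Factor | 2 Term | 0 Atom | 0; Factor → 0 | Expr; Term → 3 | 0 Factor 2 | 0 3 2; Atom → 0 3 | Expr

Nullable nonterminals: {Atom}.
ε ∉ L(G), so no ε-production is kept.
Add the nullable-subset variants: Expr → 0 Atom gives 0 Atom | 0.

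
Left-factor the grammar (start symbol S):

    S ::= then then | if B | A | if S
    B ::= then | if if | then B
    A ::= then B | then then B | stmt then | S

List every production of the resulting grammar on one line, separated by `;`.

S ::= then then | A | if S'; B ::= if if | then B'; A ::= stmt then | S | then A'; S' ::= B | S; B' ::= ε | B; A' ::= B | then B

S has alternatives sharing prefix 'if': factor to S → if S' with S' → B | S.
B has alternatives sharing prefix 'then': factor to B → then B' with B' → ε | B.
A has alternatives sharing prefix 'then': factor to A → then A' with A' → B | then B.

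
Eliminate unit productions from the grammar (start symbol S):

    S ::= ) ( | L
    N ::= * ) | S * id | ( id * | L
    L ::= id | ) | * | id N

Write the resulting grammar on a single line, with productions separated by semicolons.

S ::= id | ) | * | id N | ) (; N ::= id | ) | * | id N | * ) | S * id | ( id *; L ::= id | ) | * | id N

Unit pairs: N ⇒* {L}; S ⇒* {L}.
For every A with A ⇒* B via unit rules, add B's non-unit alternatives to A; then delete every rule of the form X → Y.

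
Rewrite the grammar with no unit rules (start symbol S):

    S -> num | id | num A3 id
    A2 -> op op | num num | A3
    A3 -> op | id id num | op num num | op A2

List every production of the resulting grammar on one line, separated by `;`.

Unit pairs: A2 ⇒* {A3}.
For every A with A ⇒* B via unit rules, add B's non-unit alternatives to A; then delete every rule of the form X → Y.

S -> num | id | num A3 id; A2 -> op op | num num | op | id id num | op num num | op A2; A3 -> op | id id num | op num num | op A2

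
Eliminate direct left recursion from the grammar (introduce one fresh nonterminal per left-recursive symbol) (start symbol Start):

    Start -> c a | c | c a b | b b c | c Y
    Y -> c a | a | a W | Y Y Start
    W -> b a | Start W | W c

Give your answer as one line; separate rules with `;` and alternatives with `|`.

Start -> c a | c | c a b | b b c | c Y; Y -> c a Y1 | a Y1 | a W Y1; W -> b a W1 | Start W W1; Y1 -> Y Start Y1 | ε; W1 -> c W1 | ε

Y, W are directly left-recursive.
For Y: α = {Y Start}, β = {c a, a, a W}. Rewrite as Y → β Y1 and Y1 → α Y1 | ε.
For W: α = {c}, β = {b a, Start W}. Rewrite as W → β W1 and W1 → α W1 | ε.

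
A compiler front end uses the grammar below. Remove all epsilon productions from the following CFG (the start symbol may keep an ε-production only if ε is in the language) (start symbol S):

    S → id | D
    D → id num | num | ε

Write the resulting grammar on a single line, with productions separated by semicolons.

Nullable nonterminals: {D, S}.
ε ∈ L(G) since S is nullable, so keep S → ε.

S → id | D | ε; D → id num | num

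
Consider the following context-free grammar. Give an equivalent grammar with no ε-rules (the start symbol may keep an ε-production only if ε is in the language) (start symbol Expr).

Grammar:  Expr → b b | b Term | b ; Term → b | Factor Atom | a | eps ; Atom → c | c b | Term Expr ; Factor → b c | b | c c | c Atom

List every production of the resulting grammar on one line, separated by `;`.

Nullable nonterminals: {Term}.
ε ∉ L(G), so no ε-production is kept.
Expand every rule over subsets of its nullable positions: Expr → b Term gives b Term | b. Atom → Term Expr gives Term Expr | Expr.

Expr → b b | b Term | b; Term → b | Factor Atom | a; Atom → c | c b | Term Expr | Expr; Factor → b c | b | c c | c Atom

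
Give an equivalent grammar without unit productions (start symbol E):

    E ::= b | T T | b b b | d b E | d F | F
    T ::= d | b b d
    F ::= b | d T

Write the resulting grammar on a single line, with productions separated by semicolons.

E ::= b | T T | b b b | d b E | d F | d T; T ::= d | b b d; F ::= b | d T

Unit pairs: E ⇒* {F}.
For each unit pair (A, B), copy every non-unit production of B to A, then drop all unit productions.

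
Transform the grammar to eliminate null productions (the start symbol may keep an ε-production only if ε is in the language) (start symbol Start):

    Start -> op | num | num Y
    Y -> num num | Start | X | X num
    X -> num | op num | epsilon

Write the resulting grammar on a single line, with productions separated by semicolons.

Nullable set = {X, Y}.
ε ∉ L(G), so no ε-production is kept.
Expand every rule over subsets of its nullable positions: Y → X num gives X num | num.

Start -> op | num | num Y; Y -> num num | Start | X | X num | num; X -> num | op num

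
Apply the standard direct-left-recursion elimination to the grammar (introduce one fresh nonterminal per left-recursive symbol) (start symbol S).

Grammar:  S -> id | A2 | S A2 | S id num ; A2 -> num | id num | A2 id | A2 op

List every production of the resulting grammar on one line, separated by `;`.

S -> id S' | A2 S'; A2 -> num A2' | id num A2'; S' -> A2 S' | id num S' | ε; A2' -> id A2' | op A2' | ε

Directly left-recursive nonterminals: S, A2.
For S: α = {A2, id num}, β = {id, A2}. Rewrite as S → β S' and S' → α S' | ε.
For A2: α = {id, op}, β = {num, id num}. Rewrite as A2 → β A2' and A2' → α A2' | ε.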